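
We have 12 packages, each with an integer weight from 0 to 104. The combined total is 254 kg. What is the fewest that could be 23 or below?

2

Let j be the number exceeding 23. Then the total is ≥ 24·j + 0·(12 − j) = 0 + 24j.
So 24j ≤ 254 and j ≤ 10; hence at least 12 − 10 = 2 are ≤ 23.
Exactly 2 works: 2 values at 0 and 10 at 24 total 240; raise one of the low values by 14 (still ≤ 23) to hit 254.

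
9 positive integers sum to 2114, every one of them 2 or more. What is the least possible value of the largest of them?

The average is 2114/9 > 234, so not all 9 can be 234 or less; the largest is ≥ 235.
Achievable: 8 of them at 235 and 1 at 234 total 2114.

235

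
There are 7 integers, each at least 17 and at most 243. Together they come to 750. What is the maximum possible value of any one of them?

Maximizing one value means minimizing the remaining 6.
The other 6 contribute at least 6 × 17 = 102, leaving at most 750 − 102 = 648.
But each integer is capped at 243, so the maximum is 243.
Achievable: one at 243 and the other 6 totalling 507, which fits since 6 × 17 ≤ 507 ≤ 6 × 243.

243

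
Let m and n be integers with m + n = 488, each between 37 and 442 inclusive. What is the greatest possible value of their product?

With m + n fixed, mn peaks when the two are closest together.
Taking m = 244 and n = 244 (both in [37, 442]) gives mn = 59536.

59536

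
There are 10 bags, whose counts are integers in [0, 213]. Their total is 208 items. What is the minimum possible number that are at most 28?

Let j be the number exceeding 28. Then the total is ≥ 29·j + 0·(10 − j) = 0 + 29j.
So 29j ≤ 208 and j ≤ 7; hence at least 10 − 7 = 3 are ≤ 28.
Exactly 3 works: 3 values at 0 and 7 at 29 total 203; raise one of the low values by 5 (still ≤ 28) to hit 208.

3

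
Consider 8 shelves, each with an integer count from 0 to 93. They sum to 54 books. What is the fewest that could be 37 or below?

7

Let j be the number exceeding 37. Then the total is ≥ 38·j + 0·(8 − j) = 0 + 38j.
So 38j ≤ 54 and j ≤ 1; hence at least 8 − 1 = 7 are ≤ 37.
Exactly 7 works: 7 values at 0 and 1 at 38 total 38; raise one of the low values by 16 (still ≤ 37) to hit 54.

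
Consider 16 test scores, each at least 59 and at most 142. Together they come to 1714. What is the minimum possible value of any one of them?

59

To make one score as small as possible, make the other 15 as large as possible.
The other 15 can take up 15 × 142 = 2130 ≥ 1714 − 59, so one score can sit at its floor of 59.
Achievable: one at 59 and the other 15 totalling 1655, which fits since 15 × 59 ≤ 1655 ≤ 15 × 142.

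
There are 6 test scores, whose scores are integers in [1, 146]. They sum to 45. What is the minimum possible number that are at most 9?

2

Let j be the number exceeding 9. Then the total is ≥ 10·j + 1·(6 − j) = 6 + 9j.
So 9j ≤ 39 and j ≤ 4; hence at least 6 − 4 = 2 are ≤ 9.
Exactly 2 works: 2 values at 1 and 4 at 10 total 42; raise one of the low values by 3 (still ≤ 9) to hit 45.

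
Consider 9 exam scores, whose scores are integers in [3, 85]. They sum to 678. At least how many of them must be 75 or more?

2

Each value short of 75 is at most 74, costing at least 85 − 74 = 11 against the maximum total of 765.
We can afford to lose at most 765 − 678 = 87, so at most ⌊87/11⌋ = 7 fall short, and at least 2 are ≥ 75.
Exactly 2 works: 2 values at 85 and 7 at 74 total 688; lower one of the high values by 10 (still ≥ 75) to hit 678.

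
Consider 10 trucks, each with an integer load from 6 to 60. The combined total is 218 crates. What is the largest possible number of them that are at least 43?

4

With k values at 43 or above and the rest at least 6, the sum is at least 60 + 37k.
Since the sum is 218, we need 37k ≤ 158, i.e. k ≤ 4.
k = 4 is achieved by 4 values at 43 and 6 at 6, total 208; add 10 to one value (staying below 43) to reach 218.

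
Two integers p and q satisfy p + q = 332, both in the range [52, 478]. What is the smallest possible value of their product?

14560

Since p + q is fixed, pushing one of them to its bound minimizes the product.
At the endpoint p = 52, q = 332 − 52 = 280, so pq = 52 × 280 = 14560.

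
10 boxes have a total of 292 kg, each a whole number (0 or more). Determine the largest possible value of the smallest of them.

29

If every one of the 10 were at least 30, the total would be at least 10 × 30 = 300 > 292.
Equality holds with 8 values of 29 and 2 values of 30.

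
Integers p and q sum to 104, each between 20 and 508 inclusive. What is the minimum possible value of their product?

1680

Since p + q is fixed, pushing one of them to its bound minimizes the product.
At the endpoint p = 20, q = 104 − 20 = 84, so pq = 20 × 84 = 1680.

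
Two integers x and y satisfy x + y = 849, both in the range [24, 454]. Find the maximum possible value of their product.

180200

With x + y fixed, xy peaks when the two are closest together.
Taking x = 424 and y = 425 (both in [24, 454]) gives xy = 180200.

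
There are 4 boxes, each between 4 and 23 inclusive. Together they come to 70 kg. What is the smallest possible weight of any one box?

Minimizing one value means maximizing the remaining 3.
The other 3 can take up 3 × 23 = 69 ≥ 70 − 4, so one box can sit at its floor of 4.
Achievable: one at 4 and the other 3 totalling 66, which fits since 3 × 4 ≤ 66 ≤ 3 × 23.

4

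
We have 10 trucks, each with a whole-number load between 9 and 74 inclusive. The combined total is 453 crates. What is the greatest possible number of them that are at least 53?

8

With k values at 53 or above and the rest at least 9, the sum is at least 90 + 44k.
Since the sum is 453, we need 44k ≤ 363, i.e. k ≤ 8.
k = 8 is achieved by 8 values at 53 and 2 at 9, total 442; add 11 to one value (staying below 53) to reach 453.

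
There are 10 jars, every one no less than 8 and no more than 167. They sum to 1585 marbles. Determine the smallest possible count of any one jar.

82

To make one jar as small as possible, make the other 9 as large as possible.
The other 9 contribute at most 9 × 167 = 1503, leaving at least 1585 − 1503 = 82.
Since 82 ≥ 8, this is achievable: one at 82 and 9 at 167.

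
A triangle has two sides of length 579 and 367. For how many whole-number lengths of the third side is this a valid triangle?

733

The triangle inequality gives |579 − 367| < c < 579 + 367, i.e. 212 < c < 946.
So c can be any integer from 213 to 945: 733 values.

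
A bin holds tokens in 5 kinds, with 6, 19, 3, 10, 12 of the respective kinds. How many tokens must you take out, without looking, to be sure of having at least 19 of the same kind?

50

In the worst case you take as many as possible of each kind without reaching 19: 6 + 18 + 3 + 10 + 12 = 49.
The next one must give 19 of some kind, so 49 + 1 = 50.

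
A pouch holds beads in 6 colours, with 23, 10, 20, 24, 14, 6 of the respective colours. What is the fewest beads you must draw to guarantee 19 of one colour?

85

In the worst case you take as many as possible of each colour without reaching 19: 18 + 10 + 18 + 18 + 14 + 6 = 84.
The next one must give 19 of some colour, so 84 + 1 = 85.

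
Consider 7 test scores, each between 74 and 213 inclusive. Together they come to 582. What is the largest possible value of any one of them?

138

To make one score as large as possible, make the other 6 as small as possible.
The other 6 contribute at least 6 × 74 = 444, leaving at most 582 − 444 = 138.
Since 138 ≤ 213, this is achievable: one at 138 and 6 at 74.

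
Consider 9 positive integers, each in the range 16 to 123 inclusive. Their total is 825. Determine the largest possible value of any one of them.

123

Maximizing one value means minimizing the remaining 8.
The other 8 contribute at least 8 × 16 = 128, leaving at most 825 − 128 = 697.
But each integer is capped at 123, so the maximum is 123.
Achievable: one at 123 and the other 8 totalling 702, which fits since 8 × 16 ≤ 702 ≤ 8 × 123.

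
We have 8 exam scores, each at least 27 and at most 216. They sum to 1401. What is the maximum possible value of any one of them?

216

To make one score as large as possible, make the other 7 as small as possible.
The other 7 contribute at least 7 × 27 = 189, leaving at most 1401 − 189 = 1212.
But each score is capped at 216, so the maximum is 216.
Achievable: one at 216 and the other 7 totalling 1185, which fits since 7 × 27 ≤ 1185 ≤ 7 × 216.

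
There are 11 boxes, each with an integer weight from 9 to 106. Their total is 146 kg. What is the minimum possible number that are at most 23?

Let j be the number exceeding 23. Then the total is ≥ 24·j + 9·(11 − j) = 99 + 15j.
So 15j ≤ 47 and j ≤ 3; hence at least 11 − 3 = 8 are ≤ 23.
Exactly 8 works: 8 values at 9 and 3 at 24 total 144; raise one of the low values by 2 (still ≤ 23) to hit 146.

8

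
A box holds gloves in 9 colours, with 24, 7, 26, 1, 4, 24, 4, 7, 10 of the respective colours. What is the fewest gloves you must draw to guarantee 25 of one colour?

In the worst case you take as many as possible of each colour without reaching 25: 24 + 7 + 24 + 1 + 4 + 24 + 4 + 7 + 10 = 105.
The next one must give 25 of some colour, so 105 + 1 = 106.

106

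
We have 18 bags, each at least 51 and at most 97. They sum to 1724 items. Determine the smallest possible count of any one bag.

Minimizing one value means maximizing the remaining 17.
The other 17 contribute at most 17 × 97 = 1649, leaving at least 1724 − 1649 = 75.
Since 75 ≥ 51, this is achievable: one at 75 and 17 at 97.

75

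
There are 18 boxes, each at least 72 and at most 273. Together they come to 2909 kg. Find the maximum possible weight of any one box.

To make one box as large as possible, make the other 17 as small as possible.
The other 17 contribute at least 17 × 72 = 1224, leaving at most 2909 − 1224 = 1685.
But each box is capped at 273, so the maximum is 273.
Achievable: one at 273 and the other 17 totalling 2636, which fits since 17 × 72 ≤ 2636 ≤ 17 × 273.

273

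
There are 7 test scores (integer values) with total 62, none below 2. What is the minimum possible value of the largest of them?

The 7 values sum to 62, so their maximum is at least ⌈62/7⌉ = 9.
Achievable: 6 of them at 9 and 1 at 8 total 62.

9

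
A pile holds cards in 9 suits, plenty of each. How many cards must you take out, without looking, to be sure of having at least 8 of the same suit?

You could draw 7 of every suit without reaching 8 of any — 63 in all.
One more forces 8 of some suit, so 63 + 1 = 64.

64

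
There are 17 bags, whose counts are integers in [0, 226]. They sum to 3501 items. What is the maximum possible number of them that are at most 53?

1

Suppose k of them are at most 53. Those contribute at most 53 each and the rest at most 226 each.
So the total is at most 53k + 226(17 − k) = 3842 − 173k. This must still be ≥ 3501, so k ≤ 1.
k = 1 is achieved by 1 value at 53 and 16 at 226, total 3669; lower one of the 226's by 168 (still > 53) to reach 3501.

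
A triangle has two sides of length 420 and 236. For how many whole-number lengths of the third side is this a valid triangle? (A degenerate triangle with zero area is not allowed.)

The triangle inequality gives |420 − 236| < c < 420 + 236, i.e. 184 < c < 656.
So c can be any integer from 185 to 655: 471 values.

471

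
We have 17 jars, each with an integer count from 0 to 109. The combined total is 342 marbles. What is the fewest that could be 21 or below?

Each value above 21 is at least 22, contributing at least 22 − 0 = 22 above the floor 0.
The sum exceeds the floor total 0 by 342, so at most ⌊342/22⌋ = 15 exceed 21, and at least 2 are ≤ 21.
Exactly 2 works: 2 values at 0 and 15 at 22 total 330; raise one of the low values by 12 (still ≤ 21) to hit 342.

2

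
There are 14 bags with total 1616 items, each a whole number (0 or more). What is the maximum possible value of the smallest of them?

115

The average is 1616/14 < 116, so some value is ≤ 115.
Taking 8 copies of 115 and 6 copies of 116 gives exactly 1616, so 115 is attained.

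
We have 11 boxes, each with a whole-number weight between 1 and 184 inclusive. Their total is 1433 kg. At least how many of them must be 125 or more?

2

Suppose at most 11 − j of them reach 125; then j values are ≤ 124 and the rest ≤ 184.
The total is then ≤ 124·j + 184·(11 − j) = 2024 − 60j. For this to be ≥ 1433 we need j ≤ 9, so at least 11 − 9 = 2 must reach 125.
Exactly 2 works: 2 values at 184 and 9 at 124 total 1484; lower one of the high values by 51 (still ≥ 125) to hit 1433.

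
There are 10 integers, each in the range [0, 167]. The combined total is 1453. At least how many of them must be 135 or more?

Each value short of 135 is at most 134, costing at least 167 − 134 = 33 against the maximum total of 1670.
We can afford to lose at most 1670 − 1453 = 217, so at most ⌊217/33⌋ = 6 fall short, and at least 4 are ≥ 135.
Exactly 4 works: 4 values at 167 and 6 at 134 total 1472; lower one of the high values by 19 (still ≥ 135) to hit 1453.

4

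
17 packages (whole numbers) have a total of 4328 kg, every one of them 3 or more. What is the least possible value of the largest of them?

The average is 4328/17 > 254, so not all 17 can be 254 or less; the largest is ≥ 255.
Equality holds with 10 values of 255 and 7 values of 254.

255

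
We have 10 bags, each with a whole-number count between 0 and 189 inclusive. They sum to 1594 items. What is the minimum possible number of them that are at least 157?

2

If only k of them are at least 157, the other 10 − k are at most 156, so the total is at most k·189 + (10 − k)·156.
This must reach 1594, so k·189 + (10 − k)·156 ≥ 1594, giving k ≥ 2.
Exactly 2 works: 2 values at 189 and 8 at 156 total 1626; lower one of the high values by 32 (still ≥ 157) to hit 1594.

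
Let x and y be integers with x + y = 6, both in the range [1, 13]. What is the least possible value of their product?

For a fixed sum, xy is smallest when x and y are as far apart as possible.
The extreme feasible split is x = 1, y = 5, giving xy = 5.

5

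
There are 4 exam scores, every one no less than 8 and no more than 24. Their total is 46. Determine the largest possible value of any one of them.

Maximizing one value means minimizing the remaining 3.
The other 3 contribute at least 3 × 8 = 24, leaving at most 46 − 24 = 22.
Since 22 ≤ 24, this is achievable: one at 22 and 3 at 8.

22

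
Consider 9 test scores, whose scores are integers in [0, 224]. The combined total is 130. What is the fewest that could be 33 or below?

Each value above 33 is at least 34, contributing at least 34 − 0 = 34 above the floor 0.
The sum exceeds the floor total 0 by 130, so at most ⌊130/34⌋ = 3 exceed 33, and at least 6 are ≤ 33.
Exactly 6 works: 6 values at 0 and 3 at 34 total 102; raise one of the low values by 28 (still ≤ 33) to hit 130.

6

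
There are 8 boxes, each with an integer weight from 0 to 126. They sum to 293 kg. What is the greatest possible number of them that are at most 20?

6

Suppose k of them are at most 20. Those contribute at most 20 each and the rest at most 126 each.
So the total is at most 20k + 126(8 − k) = 1008 − 106k. This must still be ≥ 293, so k ≤ 6.
k = 6 is achieved by 6 values at 20 and 2 at 126, total 372; lower one of the 126's by 79 (still > 20) to reach 293.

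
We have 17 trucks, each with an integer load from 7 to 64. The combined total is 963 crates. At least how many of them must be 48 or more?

10

Suppose at most 17 − j of them reach 48; then j values are ≤ 47 and the rest ≤ 64.
The total is then ≤ 47·j + 64·(17 − j) = 1088 − 17j. For this to be ≥ 963 we need j ≤ 7, so at least 17 − 7 = 10 must reach 48.
Exactly 10 works: 10 values at 64 and 7 at 47 total 969; lower one of the high values by 6 (still ≥ 48) to hit 963.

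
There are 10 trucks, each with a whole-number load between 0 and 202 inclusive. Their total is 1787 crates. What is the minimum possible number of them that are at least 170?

Suppose at most 10 − j of them reach 170; then j values are ≤ 169 and the rest ≤ 202.
The total is then ≤ 169·j + 202·(10 − j) = 2020 − 33j. For this to be ≥ 1787 we need j ≤ 7, so at least 10 − 7 = 3 must reach 170.
Exactly 3 works: 3 values at 202 and 7 at 169 total 1789; lower one of the high values by 2 (still ≥ 170) to hit 1787.

3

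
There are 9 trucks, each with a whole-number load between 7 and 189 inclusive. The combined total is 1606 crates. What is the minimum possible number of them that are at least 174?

Each value short of 174 is at most 173, costing at least 189 − 173 = 16 against the maximum total of 1701.
We can afford to lose at most 1701 − 1606 = 95, so at most ⌊95/16⌋ = 5 fall short, and at least 4 are ≥ 174.
Exactly 4 works: 4 values at 189 and 5 at 173 total 1621; lower one of the high values by 15 (still ≥ 174) to hit 1606.

4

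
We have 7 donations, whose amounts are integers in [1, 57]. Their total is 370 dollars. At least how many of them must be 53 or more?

Suppose at most 7 − j of them reach 53; then j values are ≤ 52 and the rest ≤ 57.
The total is then ≤ 52·j + 57·(7 − j) = 399 − 5j. For this to be ≥ 370 we need j ≤ 5, so at least 7 − 5 = 2 must reach 53.
Exactly 2 works: 2 values at 57 and 5 at 52 total 374; lower one of the high values by 4 (still ≥ 53) to hit 370.

2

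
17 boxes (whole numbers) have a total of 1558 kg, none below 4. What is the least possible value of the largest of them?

92

Some value must be at least ⌈1558/17⌉ = 92, since 17 × 91 = 1547 < 1558.
Equality holds with 11 values of 92 and 6 values of 91.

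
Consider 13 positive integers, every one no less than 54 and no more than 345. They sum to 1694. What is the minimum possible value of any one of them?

54

To make one integer as small as possible, make the other 12 as large as possible.
The other 12 can take up 12 × 345 = 4140 ≥ 1694 − 54, so one integer can sit at its floor of 54.
Achievable: one at 54 and the other 12 totalling 1640, which fits since 12 × 54 ≤ 1640 ≤ 12 × 345.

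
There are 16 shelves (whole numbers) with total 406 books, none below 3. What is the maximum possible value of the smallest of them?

25

The average is 406/16 < 26, so some value is ≤ 25.
Achievable: 10 of them at 25 and 6 at 26 total 406.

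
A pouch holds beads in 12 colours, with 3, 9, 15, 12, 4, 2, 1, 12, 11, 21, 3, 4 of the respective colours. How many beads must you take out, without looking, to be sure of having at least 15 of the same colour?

In the worst case you take as many as possible of each colour without reaching 15: 3 + 9 + 14 + 12 + 4 + 2 + 1 + 12 + 11 + 14 + 3 + 4 = 89.
The next one must give 15 of some colour, so 89 + 1 = 90.

90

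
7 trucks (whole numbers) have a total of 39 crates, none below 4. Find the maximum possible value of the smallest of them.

The average is 39/7 < 6, so some value is ≤ 5.
Achievable: 3 of them at 5 and 4 at 6 total 39.

5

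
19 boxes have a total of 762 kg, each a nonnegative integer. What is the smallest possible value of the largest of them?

41

Some value must be at least ⌈762/19⌉ = 41, since 19 × 40 = 760 < 762.
Equality holds with 2 values of 41 and 17 values of 40.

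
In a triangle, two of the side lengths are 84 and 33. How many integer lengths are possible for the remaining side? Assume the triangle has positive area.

65

The triangle inequality gives |84 − 33| < c < 84 + 33, i.e. 51 < c < 117.
So c can be any integer from 52 to 116: 65 values.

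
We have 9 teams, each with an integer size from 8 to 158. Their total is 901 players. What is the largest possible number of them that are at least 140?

If k of the values are ≥ 140, the total is ≥ 140k + 8(9 − k).
Setting 140k + 8(9 − k) ≤ 901 gives 132k ≤ 829, so k ≤ 6.
k = 6 is achieved by 6 values at 140 and 3 at 8, total 864; add 37 to one value (staying below 140) to reach 901.

6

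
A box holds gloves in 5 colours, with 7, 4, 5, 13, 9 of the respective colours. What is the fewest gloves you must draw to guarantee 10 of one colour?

In the worst case you take as many as possible of each colour without reaching 10: 7 + 4 + 5 + 9 + 9 = 34.
The next one must give 10 of some colour, so 34 + 1 = 35.

35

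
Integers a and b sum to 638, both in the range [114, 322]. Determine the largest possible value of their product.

101761

ab = a(638 − a) is maximized when a is as near 638/2 as the bounds allow.
Taking a = 319 and b = 319 (both in [114, 322]) gives ab = 101761.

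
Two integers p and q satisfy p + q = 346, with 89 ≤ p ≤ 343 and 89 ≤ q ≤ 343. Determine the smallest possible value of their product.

Since p + q is fixed, pushing one of them to its bound minimizes the product.
The extreme feasible split is p = 89, q = 257, giving pq = 22873.

22873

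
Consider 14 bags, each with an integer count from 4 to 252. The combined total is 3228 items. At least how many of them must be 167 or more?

11

Suppose at most 14 − j of them reach 167; then j values are ≤ 166 and the rest ≤ 252.
The total is then ≤ 166·j + 252·(14 − j) = 3528 − 86j. For this to be ≥ 3228 we need j ≤ 3, so at least 14 − 3 = 11 must reach 167.
Exactly 11 works: 11 values at 252 and 3 at 166 total 3270; lower one of the high values by 42 (still ≥ 167) to hit 3228.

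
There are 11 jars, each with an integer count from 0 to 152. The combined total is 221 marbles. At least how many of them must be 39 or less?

6

If only k of them are at most 39, the other 11 − k are at least 40, so the total is at least (11 − k)·40 + k·0.
This is ≤ 221, so (11 − k)·40 + 0k ≤ 221, which gives k ≥ 6.
Exactly 6 works: 6 values at 0 and 5 at 40 total 200; raise one of the low values by 21 (still ≤ 39) to hit 221.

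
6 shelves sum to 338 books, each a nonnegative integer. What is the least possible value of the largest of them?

57

The 6 values sum to 338, so their maximum is at least ⌈338/6⌉ = 57.
Taking 4 copies of 56 and 2 copies of 57 gives exactly 338, so 57 is attained.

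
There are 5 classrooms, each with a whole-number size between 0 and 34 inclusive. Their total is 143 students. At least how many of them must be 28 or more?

Each value short of 28 is at most 27, costing at least 34 − 27 = 7 against the maximum total of 170.
We can afford to lose at most 170 − 143 = 27, so at most ⌊27/7⌋ = 3 fall short, and at least 2 are ≥ 28.
Exactly 2 works: 2 values at 34 and 3 at 27 total 149; lower one of the high values by 6 (still ≥ 28) to hit 143.

2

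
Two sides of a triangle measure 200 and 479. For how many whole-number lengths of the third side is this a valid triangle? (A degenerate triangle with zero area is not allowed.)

399

The triangle inequality gives |200 − 479| < c < 200 + 479, i.e. 279 < c < 679.
So c can be any integer from 280 to 678: 399 values.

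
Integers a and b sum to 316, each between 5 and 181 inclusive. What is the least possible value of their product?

ab = a(316 − a) is concave in a, so over [135, 181] it is minimized at an endpoint.
At the endpoint a = 135, b = 316 − 135 = 181, so ab = 135 × 181 = 24435.

24435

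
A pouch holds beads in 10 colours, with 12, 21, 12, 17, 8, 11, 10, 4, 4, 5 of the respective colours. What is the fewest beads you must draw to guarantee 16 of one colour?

97

In the worst case you take as many as possible of each colour without reaching 16: 12 + 15 + 12 + 15 + 8 + 11 + 10 + 4 + 4 + 5 = 96.
The next one must give 16 of some colour, so 96 + 1 = 97.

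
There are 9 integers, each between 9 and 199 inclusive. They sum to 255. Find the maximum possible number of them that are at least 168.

1

Suppose k of them are at least 168. Those contribute at least 168 each and the other 9 − k at least 9 each.
So the total is at least 168k + 9(9 − k) = 81 + 159k. This must be ≤ 255, giving k ≤ 1.
k = 1 is achieved by 1 value at 168 and 8 at 9, total 240; add 15 to one value (staying below 168) to reach 255.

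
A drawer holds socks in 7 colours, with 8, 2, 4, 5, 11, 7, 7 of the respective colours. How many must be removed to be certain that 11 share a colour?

44

In the worst case you take as many as possible of each colour without reaching 11: 8 + 2 + 4 + 5 + 10 + 7 + 7 = 43.
The next one must give 11 of some colour, so 43 + 1 = 44.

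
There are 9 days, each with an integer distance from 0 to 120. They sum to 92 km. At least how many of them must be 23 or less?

6

Let j be the number exceeding 23. Then the total is ≥ 24·j + 0·(9 − j) = 0 + 24j.
So 24j ≤ 92 and j ≤ 3; hence at least 9 − 3 = 6 are ≤ 23.
Exactly 6 works: 6 values at 0 and 3 at 24 total 72; raise one of the low values by 20 (still ≤ 23) to hit 92.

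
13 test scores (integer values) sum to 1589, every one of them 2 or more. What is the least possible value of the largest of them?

Some value must be at least ⌈1589/13⌉ = 123, since 13 × 122 = 1586 < 1589.
Equality holds with 3 values of 123 and 10 values of 122.

123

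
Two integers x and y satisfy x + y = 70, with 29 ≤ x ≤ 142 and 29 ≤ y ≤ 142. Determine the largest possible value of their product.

1225

xy = x(70 − x) is maximized when x is as near 70/2 as the bounds allow.
Taking x = 35 and y = 35 (both in [29, 142]) gives xy = 1225.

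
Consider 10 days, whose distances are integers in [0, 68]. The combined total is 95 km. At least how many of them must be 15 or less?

5

Each value above 15 is at least 16, contributing at least 16 − 0 = 16 above the floor 0.
The sum exceeds the floor total 0 by 95, so at most ⌊95/16⌋ = 5 exceed 15, and at least 5 are ≤ 15.
Exactly 5 works: 5 values at 0 and 5 at 16 total 80; raise one of the low values by 15 (still ≤ 15) to hit 95.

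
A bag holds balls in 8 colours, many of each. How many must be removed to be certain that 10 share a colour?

73

In the worst case you draw 9 of each of the 8 colours: 8 × 9 = 72.
One more forces 10 of some colour, so 72 + 1 = 73.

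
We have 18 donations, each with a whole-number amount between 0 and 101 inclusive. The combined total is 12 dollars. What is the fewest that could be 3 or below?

Each value above 3 is at least 4, contributing at least 4 − 0 = 4 above the floor 0.
The sum exceeds the floor total 0 by 12, so at most ⌊12/4⌋ = 3 exceed 3, and at least 15 are ≤ 3.
Exactly 15 works: 15 values at 0 and 3 at 4 total 12.

15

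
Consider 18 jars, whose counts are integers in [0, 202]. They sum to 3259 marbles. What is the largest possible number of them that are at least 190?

17

If k of the values are ≥ 190, the total is ≥ 190k + 0(18 − k).
Setting 190k + 0(18 − k) ≤ 3259 gives 190k ≤ 3259, so k ≤ 17.
k = 17 is achieved by 17 values at 190 and 1 at 0, total 3230; add 29 to one value (staying below 190) to reach 3259.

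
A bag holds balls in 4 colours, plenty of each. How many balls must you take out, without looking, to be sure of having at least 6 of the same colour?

21

In the worst case you draw 5 of each of the 4 colours: 4 × 5 = 20.
One more forces 6 of some colour, so 20 + 1 = 21.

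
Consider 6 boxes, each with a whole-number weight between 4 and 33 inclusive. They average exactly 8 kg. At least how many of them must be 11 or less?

3

The total is 6 × 8 = 48.
Let j be the number exceeding 11. Then the total is ≥ 12·j + 4·(6 − j) = 24 + 8j.
So 8j ≤ 24 and j ≤ 3; hence at least 6 − 3 = 3 are ≤ 11.
Exactly 3 works: 3 values at 4 and 3 at 12 total 48.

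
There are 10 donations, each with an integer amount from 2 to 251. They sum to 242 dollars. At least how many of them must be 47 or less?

6

If only k of them are at most 47, the other 10 − k are at least 48, so the total is at least (10 − k)·48 + k·2.
This is ≤ 242, so (10 − k)·48 + 2k ≤ 242, which gives k ≥ 6.
Exactly 6 works: 6 values at 2 and 4 at 48 total 204; raise one of the low values by 38 (still ≤ 47) to hit 242.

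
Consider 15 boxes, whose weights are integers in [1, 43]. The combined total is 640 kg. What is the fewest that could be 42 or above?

If only k of them are at least 42, the other 15 − k are at most 41, so the total is at most k·43 + (15 − k)·41.
This must reach 640, so k·43 + (15 − k)·41 ≥ 640, giving k ≥ 13.
Exactly 13 works: 13 values at 43 and 2 at 41 total 641; lower one of the high values by 1 (still ≥ 42) to hit 640.

13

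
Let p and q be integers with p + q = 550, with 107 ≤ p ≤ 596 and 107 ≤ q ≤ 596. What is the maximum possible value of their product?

For a fixed sum, the product pq is largest when p and q are as close as possible.
Taking p = 275 and q = 275 (both in [107, 596]) gives pq = 75625.

75625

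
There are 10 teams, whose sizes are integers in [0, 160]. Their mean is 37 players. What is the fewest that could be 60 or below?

4

The total is 10 × 37 = 370.
Each value above 60 is at least 61, contributing at least 61 − 0 = 61 above the floor 0.
The sum exceeds the floor total 0 by 370, so at most ⌊370/61⌋ = 6 exceed 60, and at least 4 are ≤ 60.
Exactly 4 works: 4 values at 0 and 6 at 61 total 366; raise one of the low values by 4 (still ≤ 60) to hit 370.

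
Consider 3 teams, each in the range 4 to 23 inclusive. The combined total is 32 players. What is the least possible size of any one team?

Minimizing one value means maximizing the remaining 2.
The other 2 can take up 2 × 23 = 46 ≥ 32 − 4, so one team can sit at its floor of 4.
Achievable: one at 4 and the other 2 totalling 28, which fits since 2 × 4 ≤ 28 ≤ 2 × 23.

4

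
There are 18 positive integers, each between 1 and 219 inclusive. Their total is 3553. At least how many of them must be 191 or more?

If only k of them are at least 191, the other 18 − k are at most 190, so the total is at most k·219 + (18 − k)·190.
This must reach 3553, so k·219 + (18 − k)·190 ≥ 3553, giving k ≥ 5.
Exactly 5 works: 5 values at 219 and 13 at 190 total 3565; lower one of the high values by 12 (still ≥ 191) to hit 3553.

5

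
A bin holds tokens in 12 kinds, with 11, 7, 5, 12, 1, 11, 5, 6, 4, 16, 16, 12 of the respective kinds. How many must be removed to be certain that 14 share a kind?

In the worst case you take as many as possible of each kind without reaching 14: 11 + 7 + 5 + 12 + 1 + 11 + 5 + 6 + 4 + 13 + 13 + 12 = 100.
The next one must give 14 of some kind, so 100 + 1 = 101.

101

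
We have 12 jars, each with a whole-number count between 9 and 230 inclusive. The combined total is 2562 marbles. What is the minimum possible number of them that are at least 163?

10

If only k of them are at least 163, the other 12 − k are at most 162, so the total is at most k·230 + (12 − k)·162.
This must reach 2562, so k·230 + (12 − k)·162 ≥ 2562, giving k ≥ 10.
Exactly 10 works: 10 values at 230 and 2 at 162 total 2624; lower one of the high values by 62 (still ≥ 163) to hit 2562.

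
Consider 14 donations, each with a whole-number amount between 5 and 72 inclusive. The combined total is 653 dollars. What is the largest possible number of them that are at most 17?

Suppose k of them are at most 17. Those contribute at most 17 each and the rest at most 72 each.
So the total is at most 17k + 72(14 − k) = 1008 − 55k. This must still be ≥ 653, so k ≤ 6.
k = 6 is achieved by 6 values at 17 and 8 at 72, total 678; lower one of the 72's by 25 (still > 17) to reach 653.

6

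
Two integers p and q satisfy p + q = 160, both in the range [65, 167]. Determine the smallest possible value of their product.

6175

For a fixed sum, pq is smallest when p and q are as far apart as possible.
The extreme feasible split is p = 65, q = 95, giving pq = 6175.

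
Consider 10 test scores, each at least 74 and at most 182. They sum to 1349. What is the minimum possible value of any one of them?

Minimizing one value means maximizing the remaining 9.
The other 9 can take up 9 × 182 = 1638 ≥ 1349 − 74, so one score can sit at its floor of 74.
Achievable: one at 74 and the other 9 totalling 1275, which fits since 9 × 74 ≤ 1275 ≤ 9 × 182.

74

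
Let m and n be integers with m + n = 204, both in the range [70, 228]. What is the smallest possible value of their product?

mn = m(204 − m) is concave in m, so over [70, 134] it is minimized at an endpoint.
The extreme feasible split is m = 70, n = 134, giving mn = 9380.

9380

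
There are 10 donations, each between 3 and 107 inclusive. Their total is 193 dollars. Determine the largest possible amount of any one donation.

To make one donation as large as possible, make the other 9 as small as possible.
The other 9 contribute at least 9 × 3 = 27, leaving at most 193 − 27 = 166.
But each donation is capped at 107, so the maximum is 107.
Achievable: one at 107 and the other 9 totalling 86, which fits since 9 × 3 ≤ 86 ≤ 9 × 107.

107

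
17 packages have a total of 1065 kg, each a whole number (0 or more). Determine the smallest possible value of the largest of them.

63

Some value must be at least ⌈1065/17⌉ = 63, since 17 × 62 = 1054 < 1065.
Equality holds with 11 values of 63 and 6 values of 62.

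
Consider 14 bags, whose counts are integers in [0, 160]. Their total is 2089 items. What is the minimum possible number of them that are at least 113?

Suppose at most 14 − j of them reach 113; then j values are ≤ 112 and the rest ≤ 160.
The total is then ≤ 112·j + 160·(14 − j) = 2240 − 48j. For this to be ≥ 2089 we need j ≤ 3, so at least 14 − 3 = 11 must reach 113.
Exactly 11 works: 11 values at 160 and 3 at 112 total 2096; lower one of the high values by 7 (still ≥ 113) to hit 2089.

11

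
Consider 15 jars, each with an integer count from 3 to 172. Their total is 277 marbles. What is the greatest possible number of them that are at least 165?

1

With k values at 165 or above and the rest at least 3, the sum is at least 45 + 162k.
Since the sum is 277, we need 162k ≤ 232, i.e. k ≤ 1.
k = 1 is achieved by 1 value at 165 and 14 at 3, total 207; add 70 to one value (staying below 165) to reach 277.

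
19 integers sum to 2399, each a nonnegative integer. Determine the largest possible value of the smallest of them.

The average is 2399/19 < 127, so some value is ≤ 126.
Achievable: 14 of them at 126 and 5 at 127 total 2399.

126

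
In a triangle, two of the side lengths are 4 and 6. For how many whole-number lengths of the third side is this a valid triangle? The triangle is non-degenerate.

7

The triangle inequality gives |4 − 6| < c < 4 + 6, i.e. 2 < c < 10.
So c can be any integer from 3 to 9: 7 values.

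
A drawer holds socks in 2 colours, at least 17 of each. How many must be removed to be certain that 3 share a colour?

In the worst case you draw 2 of each of the 2 colours: 2 × 2 = 4.
One more forces 3 of some colour, so 4 + 1 = 5.

5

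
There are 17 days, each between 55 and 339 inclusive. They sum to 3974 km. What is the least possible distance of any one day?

Minimizing one value means maximizing the remaining 16.
The other 16 can take up 16 × 339 = 5424 ≥ 3974 − 55, so one day can sit at its floor of 55.
Achievable: one at 55 and the other 16 totalling 3919, which fits since 16 × 55 ≤ 3919 ≤ 16 × 339.

55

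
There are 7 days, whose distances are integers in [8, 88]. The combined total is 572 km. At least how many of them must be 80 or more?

3

If only k of them are at least 80, the other 7 − k are at most 79, so the total is at most k·88 + (7 − k)·79.
This must reach 572, so k·88 + (7 − k)·79 ≥ 572, giving k ≥ 3.
Exactly 3 works: 3 values at 88 and 4 at 79 total 580; lower one of the high values by 8 (still ≥ 80) to hit 572.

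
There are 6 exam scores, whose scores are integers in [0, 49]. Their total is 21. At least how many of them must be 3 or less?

1

If only k of them are at most 3, the other 6 − k are at least 4, so the total is at least (6 − k)·4 + k·0.
This is ≤ 21, so (6 − k)·4 + 0k ≤ 21, which gives k ≥ 1.
Exactly 1 works: 1 value at 0 and 5 at 4 total 20; raise one of the low values by 1 (still ≤ 3) to hit 21.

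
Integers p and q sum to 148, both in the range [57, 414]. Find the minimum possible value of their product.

pq = p(148 − p) is concave in p, so over [57, 91] it is minimized at an endpoint.
At the endpoint p = 57, q = 148 − 57 = 91, so pq = 57 × 91 = 5187.

5187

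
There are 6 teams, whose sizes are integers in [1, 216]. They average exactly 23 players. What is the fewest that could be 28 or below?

The total is 6 × 23 = 138.
Each value above 28 is at least 29, contributing at least 29 − 1 = 28 above the floor 1.
The sum exceeds the floor total 6 by 132, so at most ⌊132/28⌋ = 4 exceed 28, and at least 2 are ≤ 28.
Exactly 2 works: 2 values at 1 and 4 at 29 total 118; raise one of the low values by 20 (still ≤ 28) to hit 138.

2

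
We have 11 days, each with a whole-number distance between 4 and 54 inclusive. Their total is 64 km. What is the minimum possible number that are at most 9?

Let j be the number exceeding 9. Then the total is ≥ 10·j + 4·(11 − j) = 44 + 6j.
So 6j ≤ 20 and j ≤ 3; hence at least 11 − 3 = 8 are ≤ 9.
Exactly 8 works: 8 values at 4 and 3 at 10 total 62; raise one of the low values by 2 (still ≤ 9) to hit 64.

8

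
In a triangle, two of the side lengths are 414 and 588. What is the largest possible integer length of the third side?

1001

The third side must be less than 414 + 588 = 1002.
The largest integer below 1002 is 1001.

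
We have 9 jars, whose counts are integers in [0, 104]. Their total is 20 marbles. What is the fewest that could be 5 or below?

Each value above 5 is at least 6, contributing at least 6 − 0 = 6 above the floor 0.
The sum exceeds the floor total 0 by 20, so at most ⌊20/6⌋ = 3 exceed 5, and at least 6 are ≤ 5.
Exactly 6 works: 6 values at 0 and 3 at 6 total 18; raise one of the low values by 2 (still ≤ 5) to hit 20.

6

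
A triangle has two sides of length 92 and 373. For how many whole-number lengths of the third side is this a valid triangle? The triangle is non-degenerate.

The triangle inequality gives |92 − 373| < c < 92 + 373, i.e. 281 < c < 465.
So c can be any integer from 282 to 464: 183 values.

183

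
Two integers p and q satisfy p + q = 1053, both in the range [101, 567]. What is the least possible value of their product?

Since p + q is fixed, pushing one of them to its bound minimizes the product.
At the endpoint p = 486, q = 1053 − 486 = 567, so pq = 486 × 567 = 275562.

275562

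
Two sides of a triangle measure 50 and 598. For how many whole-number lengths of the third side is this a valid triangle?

The triangle inequality gives |50 − 598| < c < 50 + 598, i.e. 548 < c < 648.
So c can be any integer from 549 to 647: 99 values.

99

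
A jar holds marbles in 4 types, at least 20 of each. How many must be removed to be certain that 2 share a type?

5

In the worst case you draw 1 of each of the 4 types: 4 × 1 = 4.
One more forces 2 of some type, so 4 + 1 = 5.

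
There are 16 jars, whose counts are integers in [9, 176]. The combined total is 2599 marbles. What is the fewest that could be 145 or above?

Each value short of 145 is at most 144, costing at least 176 − 144 = 32 against the maximum total of 2816.
We can afford to lose at most 2816 − 2599 = 217, so at most ⌊217/32⌋ = 6 fall short, and at least 10 are ≥ 145.
Exactly 10 works: 10 values at 176 and 6 at 144 total 2624; lower one of the high values by 25 (still ≥ 145) to hit 2599.

10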